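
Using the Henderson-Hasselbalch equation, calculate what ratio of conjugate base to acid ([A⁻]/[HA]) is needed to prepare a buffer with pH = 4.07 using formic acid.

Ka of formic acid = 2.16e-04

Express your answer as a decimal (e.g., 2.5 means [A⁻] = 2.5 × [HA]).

pKa = -log(2.16e-04) = 3.6655. pH = pKa + log([A⁻]/[HA]), so log([A⁻]/[HA]) = pH − pKa = 4.07 − 3.6655 = 0.4045. [A⁻]/[HA] = 10^(0.4045) = 2.54

[A⁻]/[HA] = 2.54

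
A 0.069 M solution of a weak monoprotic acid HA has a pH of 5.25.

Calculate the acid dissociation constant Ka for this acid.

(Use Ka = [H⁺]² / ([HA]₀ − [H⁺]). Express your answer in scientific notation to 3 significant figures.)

[H⁺] = 10^(−pH) = 10^(−5.25) = 5.623e-06 M. For HA ⇌ H⁺ + A⁻, Ka = [H⁺][A⁻]/[HA] = [H⁺]² / ([HA]₀ − [H⁺]) = (5.623e-06)² / (0.069 − 5.623e-06) = 4.58e-10.

K_a = 4.58e-10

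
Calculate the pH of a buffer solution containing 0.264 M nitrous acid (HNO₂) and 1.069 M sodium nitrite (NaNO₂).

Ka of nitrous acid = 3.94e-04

pKa = -log(3.94e-04) = 3.40. pH = pKa + log([A⁻]/[HA]) = 3.40 + log(1.069/0.264)

pH = 4.01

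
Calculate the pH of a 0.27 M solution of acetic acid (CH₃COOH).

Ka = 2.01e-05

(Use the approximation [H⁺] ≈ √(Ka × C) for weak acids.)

[H⁺] = √(Ka × C) = √(2.01e-05 × 0.27) = 2.3296e-03. pH = -log(2.3296e-03)

pH = 2.63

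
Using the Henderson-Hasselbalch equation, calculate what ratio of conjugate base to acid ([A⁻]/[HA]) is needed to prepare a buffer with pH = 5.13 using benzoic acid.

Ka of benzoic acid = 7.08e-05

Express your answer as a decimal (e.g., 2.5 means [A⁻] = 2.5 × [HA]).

pKa = -log(7.08e-05) = 4.1500. pH = pKa + log([A⁻]/[HA]), so log([A⁻]/[HA]) = pH − pKa = 5.13 − 4.1500 = 0.9800. [A⁻]/[HA] = 10^(0.9800) = 9.55

[A⁻]/[HA] = 9.55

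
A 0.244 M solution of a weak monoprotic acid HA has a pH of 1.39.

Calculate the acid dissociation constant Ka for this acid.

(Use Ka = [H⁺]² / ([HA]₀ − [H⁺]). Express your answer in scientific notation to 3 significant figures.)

[H⁺] = 10^(−pH) = 10^(−1.39) = 4.074e-02 M. For HA ⇌ H⁺ + A⁻, Ka = [H⁺][A⁻]/[HA] = [H⁺]² / ([HA]₀ − [H⁺]) = (4.074e-02)² / (0.244 − 4.074e-02) = 8.16e-03.

K_a = 8.16e-03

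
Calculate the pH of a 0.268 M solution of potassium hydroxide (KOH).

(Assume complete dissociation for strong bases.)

[OH⁻] = 0.268 M for strong base. pOH = -log[OH⁻] = 0.57, pH = 14 - pOH

pH = 13.43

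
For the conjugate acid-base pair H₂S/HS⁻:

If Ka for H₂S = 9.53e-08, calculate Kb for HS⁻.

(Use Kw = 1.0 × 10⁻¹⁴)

For a conjugate pair Ka × Kb = Kw, so Kb = Kw/Ka = 1.0 × 10⁻¹⁴ / 9.53e-08 = 1.05e-07.

K_b = 1.05e-07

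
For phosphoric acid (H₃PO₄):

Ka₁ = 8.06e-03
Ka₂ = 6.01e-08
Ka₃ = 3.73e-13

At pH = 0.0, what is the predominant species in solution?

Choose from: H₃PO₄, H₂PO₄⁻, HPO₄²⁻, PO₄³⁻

pKa₁ = 2.09, pKa₂ = 7.22, pKa₃ = 12.43. For a polyprotic acid the predominant species crosses at each pKa: below pKa_n the protonated form dominates, above it the deprotonated form does. At pH = 0.0, the predominant species is H₃PO₄.

H₃PO₄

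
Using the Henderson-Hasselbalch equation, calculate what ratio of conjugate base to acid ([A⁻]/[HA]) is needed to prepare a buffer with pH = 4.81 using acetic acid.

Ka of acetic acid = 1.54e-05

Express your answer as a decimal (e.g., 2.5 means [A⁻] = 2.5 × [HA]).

pKa = -log(1.54e-05) = 4.8125. pH = pKa + log([A⁻]/[HA]), so log([A⁻]/[HA]) = pH − pKa = 4.81 − 4.8125 = -0.0025. [A⁻]/[HA] = 10^(-0.0025) = 0.994

[A⁻]/[HA] = 0.994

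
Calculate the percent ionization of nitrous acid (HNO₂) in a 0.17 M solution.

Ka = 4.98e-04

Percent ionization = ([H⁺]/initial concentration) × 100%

Using Ka equilibrium: x² + Ka×x - Ka×C = 0. Solving: [H⁺] = 8.9555e-03. Percent = (8.9555e-03/0.17) × 100

Percent ionization = 5.27%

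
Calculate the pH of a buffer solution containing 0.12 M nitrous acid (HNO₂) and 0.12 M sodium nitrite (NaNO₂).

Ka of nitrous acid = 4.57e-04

pKa = -log(4.57e-04) = 3.34. pH = pKa + log([A⁻]/[HA]) = 3.34 + log(0.12/0.12)

pH = 3.34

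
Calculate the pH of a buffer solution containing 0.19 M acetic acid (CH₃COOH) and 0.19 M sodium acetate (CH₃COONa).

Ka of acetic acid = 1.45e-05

pKa = -log(1.45e-05) = 4.84. pH = pKa + log([A⁻]/[HA]) = 4.84 + log(0.19/0.19)

pH = 4.84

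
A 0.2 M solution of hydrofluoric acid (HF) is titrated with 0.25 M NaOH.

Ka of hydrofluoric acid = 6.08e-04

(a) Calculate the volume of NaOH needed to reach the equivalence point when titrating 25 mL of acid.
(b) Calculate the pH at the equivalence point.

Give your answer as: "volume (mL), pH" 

moles acid = 0.2 × 25/1000 = 0.005 mol; V_base = moles/0.25 × 1000 = 20.0 mL. At equivalence only the conjugate base is present: [A⁻] = 0.005/0.045 = 1.1111e-01 M. Kb = Kw/Ka = 1.64e-11; [OH⁻] = √(Kb × [A⁻]) = 1.3518e-06; pOH = 5.87; pH = 14 - pOH = 8.13.

V = 20.0 mL, pH = 8.13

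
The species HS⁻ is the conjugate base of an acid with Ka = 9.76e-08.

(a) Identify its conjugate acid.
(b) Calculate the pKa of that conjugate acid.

(a) The conjugate acid is formed by adding one H⁺ to HS⁻, giving H₂S. (b) pKa = -log(Ka) = -log(9.76e-08) = 7.01.

Conjugate acid: H₂S; pK_a = 7.01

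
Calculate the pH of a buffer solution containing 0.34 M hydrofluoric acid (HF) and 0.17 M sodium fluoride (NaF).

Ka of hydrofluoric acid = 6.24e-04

pKa = -log(6.24e-04) = 3.20. pH = pKa + log([A⁻]/[HA]) = 3.20 + log(0.17/0.34)

pH = 2.90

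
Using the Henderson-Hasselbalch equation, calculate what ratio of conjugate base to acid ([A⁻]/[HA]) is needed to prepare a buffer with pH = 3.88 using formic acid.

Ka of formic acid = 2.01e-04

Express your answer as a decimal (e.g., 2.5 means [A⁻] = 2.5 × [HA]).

pKa = -log(2.01e-04) = 3.6968. pH = pKa + log([A⁻]/[HA]), so log([A⁻]/[HA]) = pH − pKa = 3.88 − 3.6968 = 0.1832. [A⁻]/[HA] = 10^(0.1832) = 1.52

[A⁻]/[HA] = 1.52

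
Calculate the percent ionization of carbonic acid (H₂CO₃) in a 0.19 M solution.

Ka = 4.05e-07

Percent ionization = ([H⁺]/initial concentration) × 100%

Using Ka equilibrium: x² + Ka×x - Ka×C = 0. Solving: [H⁺] = 2.7720e-04. Percent = (2.7720e-04/0.19) × 100

Percent ionization = 0.146%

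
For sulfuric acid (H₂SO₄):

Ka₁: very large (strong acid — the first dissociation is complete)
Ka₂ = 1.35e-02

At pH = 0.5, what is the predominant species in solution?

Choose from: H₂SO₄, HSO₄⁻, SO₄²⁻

The first dissociation is complete, so H₂SO₄ itself is never the predominant species in water; pKa₂ = -log(1.35e-02) = 1.87. For a polyprotic acid the predominant species crosses at each pKa: below pKa_n the protonated form dominates, above it the deprotonated form does. At pH = 0.5, the predominant species is HSO₄⁻.

HSO₄⁻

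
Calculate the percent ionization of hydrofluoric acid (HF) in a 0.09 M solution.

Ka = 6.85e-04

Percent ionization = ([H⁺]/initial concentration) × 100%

Using Ka equilibrium: x² + Ka×x - Ka×C = 0. Solving: [H⁺] = 7.5167e-03. Percent = (7.5167e-03/0.09) × 100

Percent ionization = 8.35%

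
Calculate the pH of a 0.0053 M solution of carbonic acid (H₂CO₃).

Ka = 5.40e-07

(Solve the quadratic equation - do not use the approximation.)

x² + Ka×x - Ka×C = 0. Using quadratic formula: [H⁺] = 5.3228e-05

pH = 4.27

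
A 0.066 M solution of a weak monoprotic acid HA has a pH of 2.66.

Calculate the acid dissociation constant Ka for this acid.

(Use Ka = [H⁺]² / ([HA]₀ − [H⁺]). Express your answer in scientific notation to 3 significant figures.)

[H⁺] = 10^(−pH) = 10^(−2.66) = 2.188e-03 M. For HA ⇌ H⁺ + A⁻, Ka = [H⁺][A⁻]/[HA] = [H⁺]² / ([HA]₀ − [H⁺]) = (2.188e-03)² / (0.066 − 2.188e-03) = 7.50e-05.

K_a = 7.50e-05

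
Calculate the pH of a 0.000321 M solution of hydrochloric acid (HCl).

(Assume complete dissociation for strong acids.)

[H⁺] = 0.000321 M for strong acid. pH = -log[H⁺] = -log(0.000321)

pH = 3.49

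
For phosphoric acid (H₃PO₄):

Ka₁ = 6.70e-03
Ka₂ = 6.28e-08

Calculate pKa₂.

pKa₂ = -log(Ka₂) = -log(6.28e-08) = 7.20.

pK_{a2} = 7.20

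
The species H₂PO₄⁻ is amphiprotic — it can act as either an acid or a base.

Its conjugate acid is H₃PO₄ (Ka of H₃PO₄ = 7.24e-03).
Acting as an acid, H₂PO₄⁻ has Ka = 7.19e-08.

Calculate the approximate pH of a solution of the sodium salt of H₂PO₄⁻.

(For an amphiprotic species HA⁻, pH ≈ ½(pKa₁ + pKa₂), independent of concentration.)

pKa₁ = -log(7.24e-03) = 2.14; pKa₂ = -log(7.19e-08) = 7.14. For an amphiprotic species, pH ≈ ½(pKa₁ + pKa₂) = ½(2.14 + 7.14) = 4.64.

pH = 4.64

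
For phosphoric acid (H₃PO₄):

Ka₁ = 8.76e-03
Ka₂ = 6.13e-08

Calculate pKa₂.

pKa₂ = -log(Ka₂) = -log(6.13e-08) = 7.21.

pK_{a2} = 7.21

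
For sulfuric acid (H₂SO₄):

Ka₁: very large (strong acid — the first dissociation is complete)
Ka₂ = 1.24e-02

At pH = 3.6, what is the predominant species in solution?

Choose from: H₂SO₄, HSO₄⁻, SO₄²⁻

The first dissociation is complete, so H₂SO₄ itself is never the predominant species in water; pKa₂ = -log(1.24e-02) = 1.91. For a polyprotic acid the predominant species crosses at each pKa: below pKa_n the protonated form dominates, above it the deprotonated form does. At pH = 3.6, the predominant species is SO₄²⁻.

SO₄²⁻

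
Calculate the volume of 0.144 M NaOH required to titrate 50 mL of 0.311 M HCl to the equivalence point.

At equivalence: moles acid = moles base. moles HCl = 0.311 × 50/1000 = 0.01555 mol. V_base = moles / 0.144 × 1000 = 108.0 mL.

V_{base} = 108.0 mL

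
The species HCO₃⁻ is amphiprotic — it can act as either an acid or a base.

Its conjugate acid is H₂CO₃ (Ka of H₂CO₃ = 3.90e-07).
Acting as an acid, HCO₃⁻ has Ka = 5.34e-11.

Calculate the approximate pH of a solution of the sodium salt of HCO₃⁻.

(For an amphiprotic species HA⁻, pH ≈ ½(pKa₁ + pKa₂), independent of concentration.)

pKa₁ = -log(3.90e-07) = 6.41; pKa₂ = -log(5.34e-11) = 10.27. For an amphiprotic species, pH ≈ ½(pKa₁ + pKa₂) = ½(6.41 + 10.27) = 8.34.

pH = 8.34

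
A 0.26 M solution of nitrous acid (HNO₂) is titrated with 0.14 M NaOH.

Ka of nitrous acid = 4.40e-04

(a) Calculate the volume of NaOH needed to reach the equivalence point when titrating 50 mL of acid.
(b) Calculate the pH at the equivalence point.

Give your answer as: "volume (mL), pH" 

moles acid = 0.26 × 50/1000 = 0.013 mol; V_base = moles/0.14 × 1000 = 92.9 mL. At equivalence only the conjugate base is present: [A⁻] = 0.013/0.143 = 9.1000e-02 M. Kb = Kw/Ka = 2.27e-11; [OH⁻] = √(Kb × [A⁻]) = 1.4381e-06; pOH = 5.84; pH = 14 - pOH = 8.16.

V = 92.9 mL, pH = 8.16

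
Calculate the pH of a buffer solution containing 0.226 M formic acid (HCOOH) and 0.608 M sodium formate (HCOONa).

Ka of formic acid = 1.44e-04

pKa = -log(1.44e-04) = 3.84. pH = pKa + log([A⁻]/[HA]) = 3.84 + log(0.608/0.226)

pH = 4.27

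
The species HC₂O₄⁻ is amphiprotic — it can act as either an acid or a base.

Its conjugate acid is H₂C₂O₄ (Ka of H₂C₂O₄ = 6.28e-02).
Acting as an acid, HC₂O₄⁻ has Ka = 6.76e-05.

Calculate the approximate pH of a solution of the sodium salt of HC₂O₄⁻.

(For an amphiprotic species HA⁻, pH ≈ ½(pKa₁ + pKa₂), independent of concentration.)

pKa₁ = -log(6.28e-02) = 1.20; pKa₂ = -log(6.76e-05) = 4.17. For an amphiprotic species, pH ≈ ½(pKa₁ + pKa₂) = ½(1.20 + 4.17) = 2.69.

pH = 2.69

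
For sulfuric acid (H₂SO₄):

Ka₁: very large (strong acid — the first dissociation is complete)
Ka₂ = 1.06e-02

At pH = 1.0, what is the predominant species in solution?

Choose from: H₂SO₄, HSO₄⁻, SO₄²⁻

The first dissociation is complete, so H₂SO₄ itself is never the predominant species in water; pKa₂ = -log(1.06e-02) = 1.97. For a polyprotic acid the predominant species crosses at each pKa: below pKa_n the protonated form dominates, above it the deprotonated form does. At pH = 1.0, the predominant species is HSO₄⁻.

HSO₄⁻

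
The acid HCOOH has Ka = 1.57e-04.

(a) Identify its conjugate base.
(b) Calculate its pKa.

(a) The conjugate base is formed by removing one H⁺ from HCOOH, giving HCOO⁻. (b) pKa = -log(Ka) = -log(1.57e-04) = 3.80.

Conjugate base: HCOO⁻; pK_a = 3.80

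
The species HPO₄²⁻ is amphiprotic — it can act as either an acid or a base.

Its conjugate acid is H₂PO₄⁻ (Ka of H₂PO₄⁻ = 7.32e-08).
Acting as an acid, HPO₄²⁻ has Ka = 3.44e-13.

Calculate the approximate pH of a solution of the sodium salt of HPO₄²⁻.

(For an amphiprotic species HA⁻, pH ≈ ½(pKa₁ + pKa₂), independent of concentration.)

pKa₁ = -log(7.32e-08) = 7.14; pKa₂ = -log(3.44e-13) = 12.46. For an amphiprotic species, pH ≈ ½(pKa₁ + pKa₂) = ½(7.14 + 12.46) = 9.80.

pH = 9.80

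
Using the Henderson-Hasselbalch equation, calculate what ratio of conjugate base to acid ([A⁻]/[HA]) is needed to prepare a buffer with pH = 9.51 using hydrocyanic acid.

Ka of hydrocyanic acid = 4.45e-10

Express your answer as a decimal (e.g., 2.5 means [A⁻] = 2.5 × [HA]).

pKa = -log(4.45e-10) = 9.3516. pH = pKa + log([A⁻]/[HA]), so log([A⁻]/[HA]) = pH − pKa = 9.51 − 9.3516 = 0.1584. [A⁻]/[HA] = 10^(0.1584) = 1.44

[A⁻]/[HA] = 1.44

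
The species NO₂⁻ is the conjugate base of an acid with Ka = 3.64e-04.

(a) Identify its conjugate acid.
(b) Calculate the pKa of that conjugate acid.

(a) The conjugate acid is formed by adding one H⁺ to NO₂⁻, giving HNO₂. (b) pKa = -log(Ka) = -log(3.64e-04) = 3.44.

Conjugate acid: HNO₂; pK_a = 3.44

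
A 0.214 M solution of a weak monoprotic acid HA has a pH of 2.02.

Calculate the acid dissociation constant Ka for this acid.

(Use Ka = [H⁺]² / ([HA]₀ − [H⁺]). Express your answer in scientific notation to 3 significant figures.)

[H⁺] = 10^(−pH) = 10^(−2.02) = 9.550e-03 M. For HA ⇌ H⁺ + A⁻, Ka = [H⁺][A⁻]/[HA] = [H⁺]² / ([HA]₀ − [H⁺]) = (9.550e-03)² / (0.214 − 9.550e-03) = 4.46e-04.

K_a = 4.46e-04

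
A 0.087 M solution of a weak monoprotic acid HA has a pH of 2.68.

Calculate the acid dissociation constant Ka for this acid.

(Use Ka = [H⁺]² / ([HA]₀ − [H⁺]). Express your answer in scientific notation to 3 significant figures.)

[H⁺] = 10^(−pH) = 10^(−2.68) = 2.089e-03 M. For HA ⇌ H⁺ + A⁻, Ka = [H⁺][A⁻]/[HA] = [H⁺]² / ([HA]₀ − [H⁺]) = (2.089e-03)² / (0.087 − 2.089e-03) = 5.14e-05.

K_a = 5.14e-05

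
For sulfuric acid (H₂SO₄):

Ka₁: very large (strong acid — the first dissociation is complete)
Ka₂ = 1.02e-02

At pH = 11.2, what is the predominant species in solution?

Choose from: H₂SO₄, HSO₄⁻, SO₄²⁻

The first dissociation is complete, so H₂SO₄ itself is never the predominant species in water; pKa₂ = -log(1.02e-02) = 1.99. For a polyprotic acid the predominant species crosses at each pKa: below pKa_n the protonated form dominates, above it the deprotonated form does. At pH = 11.2, the predominant species is SO₄²⁻.

SO₄²⁻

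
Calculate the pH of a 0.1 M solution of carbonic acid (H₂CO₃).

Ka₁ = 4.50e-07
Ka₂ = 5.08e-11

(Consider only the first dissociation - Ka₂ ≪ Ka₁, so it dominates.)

First dissociation dominates. From Ka₁ = [H⁺][HA⁻]/[H₂A], x² + Ka₁·x − Ka₁·C = 0 with C = 0.1 M and Ka₁ = 4.50e-07. Solving: [H⁺] = (−Ka₁ + √(Ka₁² + 4·Ka₁·C)) / 2 = 2.1191e-04 M. pH = -log(2.1191e-04) = 3.67.

pH = 3.67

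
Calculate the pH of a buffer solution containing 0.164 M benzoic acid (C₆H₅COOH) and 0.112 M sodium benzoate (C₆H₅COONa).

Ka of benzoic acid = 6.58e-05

pKa = -log(6.58e-05) = 4.18. pH = pKa + log([A⁻]/[HA]) = 4.18 + log(0.112/0.164)

pH = 4.02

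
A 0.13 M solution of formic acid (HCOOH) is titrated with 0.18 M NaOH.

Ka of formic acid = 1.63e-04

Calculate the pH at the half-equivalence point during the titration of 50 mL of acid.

At half-equivalence [HA] = [A⁻], so Henderson-Hasselbalch gives pH = pKa = -log(1.63e-04) = 3.79.

pH = pKa = 3.79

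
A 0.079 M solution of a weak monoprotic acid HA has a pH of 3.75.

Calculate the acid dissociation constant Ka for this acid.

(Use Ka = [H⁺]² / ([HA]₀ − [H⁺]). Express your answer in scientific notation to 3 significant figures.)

[H⁺] = 10^(−pH) = 10^(−3.75) = 1.778e-04 M. For HA ⇌ H⁺ + A⁻, Ka = [H⁺][A⁻]/[HA] = [H⁺]² / ([HA]₀ − [H⁺]) = (1.778e-04)² / (0.079 − 1.778e-04) = 4.01e-07.

K_a = 4.01e-07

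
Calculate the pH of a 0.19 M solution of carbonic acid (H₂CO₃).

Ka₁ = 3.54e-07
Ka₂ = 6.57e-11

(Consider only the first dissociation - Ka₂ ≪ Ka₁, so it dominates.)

First dissociation dominates. From Ka₁ = [H⁺][HA⁻]/[H₂A], x² + Ka₁·x − Ka₁·C = 0 with C = 0.19 M and Ka₁ = 3.54e-07. Solving: [H⁺] = (−Ka₁ + √(Ka₁² + 4·Ka₁·C)) / 2 = 2.5917e-04 M. pH = -log(2.5917e-04) = 3.59.

pH = 3.59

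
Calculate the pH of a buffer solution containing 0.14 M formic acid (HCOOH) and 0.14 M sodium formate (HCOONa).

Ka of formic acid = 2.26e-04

pKa = -log(2.26e-04) = 3.65. pH = pKa + log([A⁻]/[HA]) = 3.65 + log(0.14/0.14)

pH = 3.65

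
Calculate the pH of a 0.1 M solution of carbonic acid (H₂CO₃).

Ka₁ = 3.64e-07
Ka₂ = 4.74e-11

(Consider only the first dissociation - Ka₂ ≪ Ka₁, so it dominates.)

First dissociation dominates. From Ka₁ = [H⁺][HA⁻]/[H₂A], x² + Ka₁·x − Ka₁·C = 0 with C = 0.1 M and Ka₁ = 3.64e-07. Solving: [H⁺] = (−Ka₁ + √(Ka₁² + 4·Ka₁·C)) / 2 = 1.9061e-04 M. pH = -log(1.9061e-04) = 3.72.

pH = 3.72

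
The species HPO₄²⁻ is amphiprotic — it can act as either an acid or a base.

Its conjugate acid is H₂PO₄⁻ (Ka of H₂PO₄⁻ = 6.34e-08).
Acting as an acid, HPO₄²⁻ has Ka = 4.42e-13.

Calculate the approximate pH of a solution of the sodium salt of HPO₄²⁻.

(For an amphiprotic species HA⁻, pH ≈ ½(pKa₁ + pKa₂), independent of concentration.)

pKa₁ = -log(6.34e-08) = 7.20; pKa₂ = -log(4.42e-13) = 12.35. For an amphiprotic species, pH ≈ ½(pKa₁ + pKa₂) = ½(7.20 + 12.35) = 9.78.

pH = 9.78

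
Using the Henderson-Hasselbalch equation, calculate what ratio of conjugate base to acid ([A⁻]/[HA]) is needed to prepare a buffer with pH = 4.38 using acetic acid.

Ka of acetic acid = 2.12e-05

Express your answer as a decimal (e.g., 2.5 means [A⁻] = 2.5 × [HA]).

pKa = -log(2.12e-05) = 4.6737. pH = pKa + log([A⁻]/[HA]), so log([A⁻]/[HA]) = pH − pKa = 4.38 − 4.6737 = -0.2937. [A⁻]/[HA] = 10^(-0.2937) = 0.509

[A⁻]/[HA] = 0.509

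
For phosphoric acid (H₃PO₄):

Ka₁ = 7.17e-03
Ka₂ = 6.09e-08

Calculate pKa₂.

pKa₂ = -log(Ka₂) = -log(6.09e-08) = 7.22.

pK_{a2} = 7.22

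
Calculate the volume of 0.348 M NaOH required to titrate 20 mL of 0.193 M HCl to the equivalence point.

At equivalence: moles acid = moles base. moles HCl = 0.193 × 20/1000 = 0.00386 mol. V_base = moles / 0.348 × 1000 = 11.1 mL.

V_{base} = 11.1 mL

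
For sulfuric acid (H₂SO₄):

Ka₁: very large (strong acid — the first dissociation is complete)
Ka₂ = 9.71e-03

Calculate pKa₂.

pKa₂ = -log(Ka₂) = -log(9.71e-03) = 2.01.

pK_{a2} = 2.01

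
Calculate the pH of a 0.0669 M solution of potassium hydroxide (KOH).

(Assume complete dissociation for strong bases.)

[OH⁻] = 0.0669 M for strong base. pOH = -log[OH⁻] = 1.17, pH = 14 - pOH

pH = 12.83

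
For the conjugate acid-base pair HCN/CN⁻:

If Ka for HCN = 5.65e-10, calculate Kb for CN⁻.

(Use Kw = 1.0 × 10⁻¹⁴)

For a conjugate pair Ka × Kb = Kw, so Kb = Kw/Ka = 1.0 × 10⁻¹⁴ / 5.65e-10 = 1.77e-05.

K_b = 1.77e-05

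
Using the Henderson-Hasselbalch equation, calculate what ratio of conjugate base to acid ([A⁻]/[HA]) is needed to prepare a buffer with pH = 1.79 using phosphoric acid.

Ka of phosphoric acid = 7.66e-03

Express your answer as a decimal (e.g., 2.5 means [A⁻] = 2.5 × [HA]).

pKa = -log(7.66e-03) = 2.1158. pH = pKa + log([A⁻]/[HA]), so log([A⁻]/[HA]) = pH − pKa = 1.79 − 2.1158 = -0.3258. [A⁻]/[HA] = 10^(-0.3258) = 0.472

[A⁻]/[HA] = 0.472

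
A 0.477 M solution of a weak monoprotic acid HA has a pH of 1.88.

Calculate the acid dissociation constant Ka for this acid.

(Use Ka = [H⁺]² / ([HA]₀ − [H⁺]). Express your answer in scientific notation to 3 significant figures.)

[H⁺] = 10^(−pH) = 10^(−1.88) = 1.318e-02 M. For HA ⇌ H⁺ + A⁻, Ka = [H⁺][A⁻]/[HA] = [H⁺]² / ([HA]₀ − [H⁺]) = (1.318e-02)² / (0.477 − 1.318e-02) = 3.75e-04.

K_a = 3.75e-04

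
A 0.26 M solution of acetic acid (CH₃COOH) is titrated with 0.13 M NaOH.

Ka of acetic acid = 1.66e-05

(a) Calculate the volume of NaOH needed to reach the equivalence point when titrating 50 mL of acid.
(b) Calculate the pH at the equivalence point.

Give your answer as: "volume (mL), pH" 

moles acid = 0.26 × 50/1000 = 0.013 mol; V_base = moles/0.13 × 1000 = 100.0 mL. At equivalence only the conjugate base is present: [A⁻] = 0.013/0.150 = 8.6667e-02 M. Kb = Kw/Ka = 6.02e-10; [OH⁻] = √(Kb × [A⁻]) = 7.2256e-06; pOH = 5.14; pH = 14 - pOH = 8.86.

V = 100.0 mL, pH = 8.86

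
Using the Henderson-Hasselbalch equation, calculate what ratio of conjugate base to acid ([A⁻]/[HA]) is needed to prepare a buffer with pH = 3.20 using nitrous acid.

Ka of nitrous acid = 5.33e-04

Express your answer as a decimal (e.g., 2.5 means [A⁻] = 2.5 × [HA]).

pKa = -log(5.33e-04) = 3.2733. pH = pKa + log([A⁻]/[HA]), so log([A⁻]/[HA]) = pH − pKa = 3.20 − 3.2733 = -0.0733. [A⁻]/[HA] = 10^(-0.0733) = 0.845

[A⁻]/[HA] = 0.845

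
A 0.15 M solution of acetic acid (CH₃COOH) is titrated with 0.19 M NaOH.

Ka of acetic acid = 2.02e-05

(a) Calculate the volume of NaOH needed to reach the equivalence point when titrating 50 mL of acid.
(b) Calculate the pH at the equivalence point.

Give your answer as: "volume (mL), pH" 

moles acid = 0.15 × 50/1000 = 0.0075 mol; V_base = moles/0.19 × 1000 = 39.5 mL. At equivalence only the conjugate base is present: [A⁻] = 0.0075/0.089 = 8.3824e-02 M. Kb = Kw/Ka = 4.95e-10; [OH⁻] = √(Kb × [A⁻]) = 6.4418e-06; pOH = 5.19; pH = 14 - pOH = 8.81.

V = 39.5 mL, pH = 8.81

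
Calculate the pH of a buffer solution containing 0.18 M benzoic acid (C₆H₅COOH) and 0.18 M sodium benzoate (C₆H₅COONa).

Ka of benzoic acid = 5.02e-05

pKa = -log(5.02e-05) = 4.30. pH = pKa + log([A⁻]/[HA]) = 4.30 + log(0.18/0.18)

pH = 4.30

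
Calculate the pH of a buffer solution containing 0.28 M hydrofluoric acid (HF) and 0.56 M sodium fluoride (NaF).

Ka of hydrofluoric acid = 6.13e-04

pKa = -log(6.13e-04) = 3.21. pH = pKa + log([A⁻]/[HA]) = 3.21 + log(0.56/0.28)

pH = 3.51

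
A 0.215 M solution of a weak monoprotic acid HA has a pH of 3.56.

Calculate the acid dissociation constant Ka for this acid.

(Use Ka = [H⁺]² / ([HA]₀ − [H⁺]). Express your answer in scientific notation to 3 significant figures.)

[H⁺] = 10^(−pH) = 10^(−3.56) = 2.754e-04 M. For HA ⇌ H⁺ + A⁻, Ka = [H⁺][A⁻]/[HA] = [H⁺]² / ([HA]₀ − [H⁺]) = (2.754e-04)² / (0.215 − 2.754e-04) = 3.53e-07.

K_a = 3.53e-07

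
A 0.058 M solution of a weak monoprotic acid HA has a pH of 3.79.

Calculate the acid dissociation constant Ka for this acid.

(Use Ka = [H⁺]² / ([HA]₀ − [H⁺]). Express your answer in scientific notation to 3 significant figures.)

[H⁺] = 10^(−pH) = 10^(−3.79) = 1.622e-04 M. For HA ⇌ H⁺ + A⁻, Ka = [H⁺][A⁻]/[HA] = [H⁺]² / ([HA]₀ − [H⁺]) = (1.622e-04)² / (0.058 − 1.622e-04) = 4.55e-07.

K_a = 4.55e-07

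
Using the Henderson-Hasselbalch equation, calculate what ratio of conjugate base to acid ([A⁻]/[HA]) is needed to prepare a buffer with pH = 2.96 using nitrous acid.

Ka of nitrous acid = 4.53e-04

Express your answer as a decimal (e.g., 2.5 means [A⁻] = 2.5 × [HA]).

pKa = -log(4.53e-04) = 3.3439. pH = pKa + log([A⁻]/[HA]), so log([A⁻]/[HA]) = pH − pKa = 2.96 − 3.3439 = -0.3839. [A⁻]/[HA] = 10^(-0.3839) = 0.413

[A⁻]/[HA] = 0.413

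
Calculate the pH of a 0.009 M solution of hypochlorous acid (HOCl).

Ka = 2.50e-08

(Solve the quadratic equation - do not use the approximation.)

x² + Ka×x - Ka×C = 0. Using quadratic formula: [H⁺] = 1.4988e-05

pH = 4.82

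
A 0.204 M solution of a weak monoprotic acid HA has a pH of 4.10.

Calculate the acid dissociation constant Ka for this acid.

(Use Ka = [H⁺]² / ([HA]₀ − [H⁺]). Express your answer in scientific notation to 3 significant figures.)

[H⁺] = 10^(−pH) = 10^(−4.10) = 7.943e-05 M. For HA ⇌ H⁺ + A⁻, Ka = [H⁺][A⁻]/[HA] = [H⁺]² / ([HA]₀ − [H⁺]) = (7.943e-05)² / (0.204 − 7.943e-05) = 3.09e-08.

K_a = 3.09e-08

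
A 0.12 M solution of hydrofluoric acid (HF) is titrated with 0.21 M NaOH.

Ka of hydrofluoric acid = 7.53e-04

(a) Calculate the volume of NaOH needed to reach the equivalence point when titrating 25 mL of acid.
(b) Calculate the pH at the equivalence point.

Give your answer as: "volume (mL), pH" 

moles acid = 0.12 × 25/1000 = 0.003 mol; V_base = moles/0.21 × 1000 = 14.3 mL. At equivalence only the conjugate base is present: [A⁻] = 0.003/0.039 = 7.6364e-02 M. Kb = Kw/Ka = 1.33e-11; [OH⁻] = √(Kb × [A⁻]) = 1.0070e-06; pOH = 6.00; pH = 14 - pOH = 8.00.

V = 14.3 mL, pH = 8.00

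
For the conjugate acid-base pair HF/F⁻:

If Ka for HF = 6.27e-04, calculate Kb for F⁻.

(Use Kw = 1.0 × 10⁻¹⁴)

For a conjugate pair Ka × Kb = Kw, so Kb = Kw/Ka = 1.0 × 10⁻¹⁴ / 6.27e-04 = 1.59e-11.

K_b = 1.59e-11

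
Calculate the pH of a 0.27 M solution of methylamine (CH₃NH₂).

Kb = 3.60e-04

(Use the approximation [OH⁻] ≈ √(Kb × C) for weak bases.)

[OH⁻] = √(Kb × C) = √(3.60e-04 × 0.27) = 9.8590e-03. pOH = 2.01, pH = 14 - pOH

pH = 11.99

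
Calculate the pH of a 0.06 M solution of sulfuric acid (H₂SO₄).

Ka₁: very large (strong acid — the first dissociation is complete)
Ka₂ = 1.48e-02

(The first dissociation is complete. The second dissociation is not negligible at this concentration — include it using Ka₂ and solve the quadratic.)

First dissociation is complete: [H⁺]₀ = [HSO₄⁻]₀ = C = 0.06 M. Second dissociation HSO₄⁻ ⇌ H⁺ + SO₄²⁻: let x = [SO₄²⁻]. Ka₂ = (C + x)·x / (C − x) = 1.48e-02 → x² + (C + Ka₂)·x − Ka₂·C = 0 → x² + 0.07480·x − 8.880e-04 = 0. x = (−0.07480 + √(0.07480² + 4 × 8.880e-04)) / 2 = 1.0420e-02 M. [H⁺] = C + x = 0.06 + 1.0420e-02 = 7.0420e-02 M. pH = -log(7.0420e-02) = 1.15.

pH = 1.15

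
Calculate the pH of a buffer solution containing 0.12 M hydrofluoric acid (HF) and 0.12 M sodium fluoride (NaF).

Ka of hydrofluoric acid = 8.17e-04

pKa = -log(8.17e-04) = 3.09. pH = pKa + log([A⁻]/[HA]) = 3.09 + log(0.12/0.12)

pH = 3.09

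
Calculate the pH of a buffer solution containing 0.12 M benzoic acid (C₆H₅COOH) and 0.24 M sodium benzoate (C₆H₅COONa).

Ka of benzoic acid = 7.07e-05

pKa = -log(7.07e-05) = 4.15. pH = pKa + log([A⁻]/[HA]) = 4.15 + log(0.24/0.12)

pH = 4.45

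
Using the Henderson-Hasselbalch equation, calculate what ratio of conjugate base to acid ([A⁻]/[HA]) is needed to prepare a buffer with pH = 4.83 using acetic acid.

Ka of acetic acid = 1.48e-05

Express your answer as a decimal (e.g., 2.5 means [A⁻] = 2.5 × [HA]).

pKa = -log(1.48e-05) = 4.8297. pH = pKa + log([A⁻]/[HA]), so log([A⁻]/[HA]) = pH − pKa = 4.83 − 4.8297 = 0.0003. [A⁻]/[HA] = 10^(0.0003) = 1.00

[A⁻]/[HA] = 1.00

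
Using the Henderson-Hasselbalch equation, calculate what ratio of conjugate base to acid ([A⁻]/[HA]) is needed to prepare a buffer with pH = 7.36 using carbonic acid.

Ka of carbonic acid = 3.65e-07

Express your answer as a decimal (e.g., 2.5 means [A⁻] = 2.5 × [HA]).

pKa = -log(3.65e-07) = 6.4377. pH = pKa + log([A⁻]/[HA]), so log([A⁻]/[HA]) = pH − pKa = 7.36 − 6.4377 = 0.9223. [A⁻]/[HA] = 10^(0.9223) = 8.36

[A⁻]/[HA] = 8.36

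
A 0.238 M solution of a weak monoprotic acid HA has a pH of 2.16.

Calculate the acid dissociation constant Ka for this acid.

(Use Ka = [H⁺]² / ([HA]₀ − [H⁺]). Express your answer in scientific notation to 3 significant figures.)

[H⁺] = 10^(−pH) = 10^(−2.16) = 6.918e-03 M. For HA ⇌ H⁺ + A⁻, Ka = [H⁺][A⁻]/[HA] = [H⁺]² / ([HA]₀ − [H⁺]) = (6.918e-03)² / (0.238 − 6.918e-03) = 2.07e-04.

K_a = 2.07e-04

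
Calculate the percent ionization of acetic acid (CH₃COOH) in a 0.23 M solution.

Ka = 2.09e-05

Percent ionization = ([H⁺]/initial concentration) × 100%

Using Ka equilibrium: x² + Ka×x - Ka×C = 0. Solving: [H⁺] = 2.1821e-03. Percent = (2.1821e-03/0.23) × 100

Percent ionization = 0.949%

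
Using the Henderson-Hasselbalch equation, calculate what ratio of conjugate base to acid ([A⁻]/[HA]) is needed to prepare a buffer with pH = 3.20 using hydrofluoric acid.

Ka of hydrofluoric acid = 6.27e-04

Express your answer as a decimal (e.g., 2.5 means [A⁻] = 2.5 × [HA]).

pKa = -log(6.27e-04) = 3.2027. pH = pKa + log([A⁻]/[HA]), so log([A⁻]/[HA]) = pH − pKa = 3.20 − 3.2027 = -0.0027. [A⁻]/[HA] = 10^(-0.0027) = 0.994

[A⁻]/[HA] = 0.994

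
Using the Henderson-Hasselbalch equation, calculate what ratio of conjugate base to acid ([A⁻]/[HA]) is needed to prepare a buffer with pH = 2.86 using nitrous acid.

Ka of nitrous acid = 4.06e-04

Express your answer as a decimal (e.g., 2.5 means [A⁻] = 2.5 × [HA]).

pKa = -log(4.06e-04) = 3.3915. pH = pKa + log([A⁻]/[HA]), so log([A⁻]/[HA]) = pH − pKa = 2.86 − 3.3915 = -0.5315. [A⁻]/[HA] = 10^(-0.5315) = 0.294

[A⁻]/[HA] = 0.294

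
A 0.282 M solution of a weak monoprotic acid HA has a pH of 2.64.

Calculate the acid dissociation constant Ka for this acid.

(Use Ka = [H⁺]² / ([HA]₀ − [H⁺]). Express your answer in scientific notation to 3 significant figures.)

[H⁺] = 10^(−pH) = 10^(−2.64) = 2.291e-03 M. For HA ⇌ H⁺ + A⁻, Ka = [H⁺][A⁻]/[HA] = [H⁺]² / ([HA]₀ − [H⁺]) = (2.291e-03)² / (0.282 − 2.291e-03) = 1.88e-05.

K_a = 1.88e-05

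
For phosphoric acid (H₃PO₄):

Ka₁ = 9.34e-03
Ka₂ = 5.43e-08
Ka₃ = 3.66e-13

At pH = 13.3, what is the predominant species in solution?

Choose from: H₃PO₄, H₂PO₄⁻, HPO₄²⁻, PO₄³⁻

pKa₁ = 2.03, pKa₂ = 7.27, pKa₃ = 12.44. For a polyprotic acid the predominant species crosses at each pKa: below pKa_n the protonated form dominates, above it the deprotonated form does. At pH = 13.3, the predominant species is PO₄³⁻.

PO₄³⁻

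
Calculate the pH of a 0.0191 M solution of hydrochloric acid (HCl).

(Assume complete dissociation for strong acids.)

[H⁺] = 0.0191 M for strong acid. pH = -log[H⁺] = -log(0.0191)

pH = 1.72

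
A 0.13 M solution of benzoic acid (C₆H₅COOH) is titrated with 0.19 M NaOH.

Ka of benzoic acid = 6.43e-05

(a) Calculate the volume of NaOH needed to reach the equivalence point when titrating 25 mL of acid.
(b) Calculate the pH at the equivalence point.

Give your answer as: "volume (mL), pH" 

moles acid = 0.13 × 25/1000 = 0.00325 mol; V_base = moles/0.19 × 1000 = 17.1 mL. At equivalence only the conjugate base is present: [A⁻] = 0.00325/0.042 = 7.7187e-02 M. Kb = Kw/Ka = 1.56e-10; [OH⁻] = √(Kb × [A⁻]) = 3.4647e-06; pOH = 5.46; pH = 14 - pOH = 8.54.

V = 17.1 mL, pH = 8.54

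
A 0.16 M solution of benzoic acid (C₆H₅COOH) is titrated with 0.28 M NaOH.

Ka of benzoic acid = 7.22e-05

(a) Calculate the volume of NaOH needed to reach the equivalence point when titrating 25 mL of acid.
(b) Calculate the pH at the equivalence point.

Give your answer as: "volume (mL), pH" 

moles acid = 0.16 × 25/1000 = 0.004 mol; V_base = moles/0.28 × 1000 = 14.3 mL. At equivalence only the conjugate base is present: [A⁻] = 0.004/0.039 = 1.0182e-01 M. Kb = Kw/Ka = 1.39e-10; [OH⁻] = √(Kb × [A⁻]) = 3.7553e-06; pOH = 5.43; pH = 14 - pOH = 8.57.

V = 14.3 mL, pH = 8.57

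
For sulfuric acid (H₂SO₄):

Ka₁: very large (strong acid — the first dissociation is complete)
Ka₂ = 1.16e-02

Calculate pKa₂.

pKa₂ = -log(Ka₂) = -log(1.16e-02) = 1.94.

pK_{a2} = 1.94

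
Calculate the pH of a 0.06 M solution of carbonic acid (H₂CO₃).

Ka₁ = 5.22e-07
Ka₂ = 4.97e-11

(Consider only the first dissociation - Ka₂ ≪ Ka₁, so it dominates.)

First dissociation dominates. From Ka₁ = [H⁺][HA⁻]/[H₂A], x² + Ka₁·x − Ka₁·C = 0 with C = 0.06 M and Ka₁ = 5.22e-07. Solving: [H⁺] = (−Ka₁ + √(Ka₁² + 4·Ka₁·C)) / 2 = 1.7671e-04 M. pH = -log(1.7671e-04) = 3.75.

pH = 3.75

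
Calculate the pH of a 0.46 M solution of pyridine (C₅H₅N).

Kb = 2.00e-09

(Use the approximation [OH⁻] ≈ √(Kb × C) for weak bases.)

[OH⁻] = √(Kb × C) = √(2.00e-09 × 0.46) = 3.0332e-05. pOH = 4.52, pH = 14 - pOH

pH = 9.48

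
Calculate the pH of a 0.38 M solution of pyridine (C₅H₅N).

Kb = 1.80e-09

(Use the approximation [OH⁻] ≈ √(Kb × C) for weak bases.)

[OH⁻] = √(Kb × C) = √(1.80e-09 × 0.38) = 2.6153e-05. pOH = 4.58, pH = 14 - pOH

pH = 9.42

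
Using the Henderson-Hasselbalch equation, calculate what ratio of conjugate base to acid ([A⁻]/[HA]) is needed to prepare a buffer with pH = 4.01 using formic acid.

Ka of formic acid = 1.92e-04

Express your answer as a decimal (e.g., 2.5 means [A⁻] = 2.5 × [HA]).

pKa = -log(1.92e-04) = 3.7167. pH = pKa + log([A⁻]/[HA]), so log([A⁻]/[HA]) = pH − pKa = 4.01 − 3.7167 = 0.2933. [A⁻]/[HA] = 10^(0.2933) = 1.96

[A⁻]/[HA] = 1.96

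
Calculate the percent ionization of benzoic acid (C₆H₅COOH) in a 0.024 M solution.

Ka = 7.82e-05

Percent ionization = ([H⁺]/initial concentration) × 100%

Using Ka equilibrium: x² + Ka×x - Ka×C = 0. Solving: [H⁺] = 1.3314e-03. Percent = (1.3314e-03/0.024) × 100

Percent ionization = 5.55%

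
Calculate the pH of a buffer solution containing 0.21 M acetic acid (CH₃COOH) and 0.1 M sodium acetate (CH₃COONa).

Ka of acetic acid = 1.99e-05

pKa = -log(1.99e-05) = 4.70. pH = pKa + log([A⁻]/[HA]) = 4.70 + log(0.1/0.21)

pH = 4.38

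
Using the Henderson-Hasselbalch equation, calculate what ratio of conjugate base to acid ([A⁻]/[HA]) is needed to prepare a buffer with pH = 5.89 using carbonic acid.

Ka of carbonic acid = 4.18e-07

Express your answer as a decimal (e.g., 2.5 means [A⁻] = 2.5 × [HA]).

pKa = -log(4.18e-07) = 6.3788. pH = pKa + log([A⁻]/[HA]), so log([A⁻]/[HA]) = pH − pKa = 5.89 − 6.3788 = -0.4888. [A⁻]/[HA] = 10^(-0.4888) = 0.324

[A⁻]/[HA] = 0.324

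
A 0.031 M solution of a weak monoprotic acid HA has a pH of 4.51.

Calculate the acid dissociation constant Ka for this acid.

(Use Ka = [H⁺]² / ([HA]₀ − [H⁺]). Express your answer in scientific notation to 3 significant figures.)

[H⁺] = 10^(−pH) = 10^(−4.51) = 3.090e-05 M. For HA ⇌ H⁺ + A⁻, Ka = [H⁺][A⁻]/[HA] = [H⁺]² / ([HA]₀ − [H⁺]) = (3.090e-05)² / (0.031 − 3.090e-05) = 3.08e-08.

K_a = 3.08e-08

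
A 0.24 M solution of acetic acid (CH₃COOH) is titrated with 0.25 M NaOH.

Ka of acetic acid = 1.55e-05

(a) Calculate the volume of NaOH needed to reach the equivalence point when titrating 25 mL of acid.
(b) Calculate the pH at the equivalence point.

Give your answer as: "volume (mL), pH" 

moles acid = 0.24 × 25/1000 = 0.006 mol; V_base = moles/0.25 × 1000 = 24.0 mL. At equivalence only the conjugate base is present: [A⁻] = 0.006/0.049 = 1.2245e-01 M. Kb = Kw/Ka = 6.45e-10; [OH⁻] = √(Kb × [A⁻]) = 8.8882e-06; pOH = 5.05; pH = 14 - pOH = 8.95.

V = 24.0 mL, pH = 8.95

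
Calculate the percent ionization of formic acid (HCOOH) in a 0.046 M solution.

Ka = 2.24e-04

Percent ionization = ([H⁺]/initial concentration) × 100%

Using Ka equilibrium: x² + Ka×x - Ka×C = 0. Solving: [H⁺] = 3.0999e-03. Percent = (3.0999e-03/0.046) × 100

Percent ionization = 6.74%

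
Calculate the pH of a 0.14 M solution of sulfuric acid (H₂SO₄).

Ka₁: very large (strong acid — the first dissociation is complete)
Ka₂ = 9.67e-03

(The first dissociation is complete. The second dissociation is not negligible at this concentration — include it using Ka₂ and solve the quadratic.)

First dissociation is complete: [H⁺]₀ = [HSO₄⁻]₀ = C = 0.14 M. Second dissociation HSO₄⁻ ⇌ H⁺ + SO₄²⁻: let x = [SO₄²⁻]. Ka₂ = (C + x)·x / (C − x) = 9.67e-03 → x² + (C + Ka₂)·x − Ka₂·C = 0 → x² + 0.14967·x − 1.354e-03 = 0. x = (−0.14967 + √(0.14967² + 4 × 1.354e-03)) / 2 = 8.5561e-03 M. [H⁺] = C + x = 0.14 + 8.5561e-03 = 1.4856e-01 M. pH = -log(1.4856e-01) = 0.83.

pH = 0.83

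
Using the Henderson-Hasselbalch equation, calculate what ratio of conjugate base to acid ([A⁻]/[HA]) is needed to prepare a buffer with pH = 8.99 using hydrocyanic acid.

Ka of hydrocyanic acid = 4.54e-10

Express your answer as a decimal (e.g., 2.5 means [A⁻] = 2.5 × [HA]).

pKa = -log(4.54e-10) = 9.3429. pH = pKa + log([A⁻]/[HA]), so log([A⁻]/[HA]) = pH − pKa = 8.99 − 9.3429 = -0.3529. [A⁻]/[HA] = 10^(-0.3529) = 0.444

[A⁻]/[HA] = 0.444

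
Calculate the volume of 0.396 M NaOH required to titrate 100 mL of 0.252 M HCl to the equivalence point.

At equivalence: moles acid = moles base. moles HCl = 0.252 × 100/1000 = 0.0252 mol. V_base = moles / 0.396 × 1000 = 63.6 mL.

V_{base} = 63.6 mL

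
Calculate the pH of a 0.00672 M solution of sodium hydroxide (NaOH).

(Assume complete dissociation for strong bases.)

[OH⁻] = 0.00672 M for strong base. pOH = -log[OH⁻] = 2.17, pH = 14 - pOH

pH = 11.83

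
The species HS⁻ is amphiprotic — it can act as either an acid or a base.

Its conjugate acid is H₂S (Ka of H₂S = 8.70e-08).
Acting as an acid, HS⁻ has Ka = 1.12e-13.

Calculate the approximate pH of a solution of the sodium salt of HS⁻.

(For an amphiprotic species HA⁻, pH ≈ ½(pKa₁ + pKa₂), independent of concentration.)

pKa₁ = -log(8.70e-08) = 7.06; pKa₂ = -log(1.12e-13) = 12.95. For an amphiprotic species, pH ≈ ½(pKa₁ + pKa₂) = ½(7.06 + 12.95) = 10.01.

pH = 10.01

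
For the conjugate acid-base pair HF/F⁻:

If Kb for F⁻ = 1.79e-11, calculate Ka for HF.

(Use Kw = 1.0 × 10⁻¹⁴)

For a conjugate pair Ka × Kb = Kw, so Ka = Kw/Kb = 1.0 × 10⁻¹⁴ / 1.79e-11 = 5.59e-04.

K_a = 5.59e-04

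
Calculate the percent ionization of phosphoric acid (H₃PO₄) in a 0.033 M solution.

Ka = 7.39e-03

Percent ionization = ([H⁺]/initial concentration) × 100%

Using Ka equilibrium: x² + Ka×x - Ka×C = 0. Solving: [H⁺] = 1.2353e-02. Percent = (1.2353e-02/0.033) × 100

Percent ionization = 37.4%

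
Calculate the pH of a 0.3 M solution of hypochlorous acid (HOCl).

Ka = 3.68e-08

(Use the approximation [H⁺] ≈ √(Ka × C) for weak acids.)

[H⁺] = √(Ka × C) = √(3.68e-08 × 0.3) = 1.0507e-04. pH = -log(1.0507e-04)

pH = 3.98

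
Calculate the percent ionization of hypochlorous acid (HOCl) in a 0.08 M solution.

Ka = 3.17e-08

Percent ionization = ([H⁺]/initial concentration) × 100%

Using Ka equilibrium: x² + Ka×x - Ka×C = 0. Solving: [H⁺] = 5.0343e-05. Percent = (5.0343e-05/0.08) × 100

Percent ionization = 0.0629%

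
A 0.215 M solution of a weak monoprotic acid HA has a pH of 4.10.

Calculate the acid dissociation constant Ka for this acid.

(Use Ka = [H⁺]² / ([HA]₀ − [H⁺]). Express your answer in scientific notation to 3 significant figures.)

[H⁺] = 10^(−pH) = 10^(−4.10) = 7.943e-05 M. For HA ⇌ H⁺ + A⁻, Ka = [H⁺][A⁻]/[HA] = [H⁺]² / ([HA]₀ − [H⁺]) = (7.943e-05)² / (0.215 − 7.943e-05) = 2.94e-08.

K_a = 2.94e-08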